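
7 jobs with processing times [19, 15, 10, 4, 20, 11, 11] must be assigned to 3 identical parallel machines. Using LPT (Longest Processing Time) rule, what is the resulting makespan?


Sort jobs in decreasing order (LPT): [20, 19, 15, 11, 11, 10, 4]
Assign each job to the least loaded machine:
  Machine 1: jobs [20, 10], load = 30
  Machine 2: jobs [19, 11], load = 30
  Machine 3: jobs [15, 11, 4], load = 30
Makespan = max load = 30

30


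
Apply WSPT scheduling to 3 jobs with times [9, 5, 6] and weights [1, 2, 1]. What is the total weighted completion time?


Compute p/w ratios and sort ascending (WSPT): [(5, 2), (6, 1), (9, 1)]
Compute weighted completion times:
  Job (p=5,w=2): C=5, w*C=2*5=10
  Job (p=6,w=1): C=11, w*C=1*11=11
  Job (p=9,w=1): C=20, w*C=1*20=20
Total weighted completion time = 41

41


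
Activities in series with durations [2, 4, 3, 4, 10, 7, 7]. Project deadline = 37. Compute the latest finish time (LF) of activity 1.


LF(activity 1) = deadline - sum of successor durations
Successors: activities 2 through 7 with durations [4, 3, 4, 10, 7, 7]
Sum of successor durations = 35
LF = 37 - 35 = 2

2


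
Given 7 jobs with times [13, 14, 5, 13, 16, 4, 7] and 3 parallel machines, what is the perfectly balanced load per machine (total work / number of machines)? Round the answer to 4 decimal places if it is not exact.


Total processing time = 13 + 14 + 5 + 13 + 16 + 4 + 7 = 72
Number of machines = 3
Ideal balanced load = 72 / 3 = 24.0

24.0


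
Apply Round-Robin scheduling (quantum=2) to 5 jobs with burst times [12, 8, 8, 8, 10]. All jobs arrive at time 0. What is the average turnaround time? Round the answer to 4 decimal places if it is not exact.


Time quantum = 2
Execution trace:
  J1 runs 2 units, time = 2
  J2 runs 2 units, time = 4
  J3 runs 2 units, time = 6
  J4 runs 2 units, time = 8
  J5 runs 2 units, time = 10
  J1 runs 2 units, time = 12
  J2 runs 2 units, time = 14
  J3 runs 2 units, time = 16
  J4 runs 2 units, time = 18
  J5 runs 2 units, time = 20
  J1 runs 2 units, time = 22
  J2 runs 2 units, time = 24
  J3 runs 2 units, time = 26
  J4 runs 2 units, time = 28
  J5 runs 2 units, time = 30
  J1 runs 2 units, time = 32
  J2 runs 2 units, time = 34
  J3 runs 2 units, time = 36
  J4 runs 2 units, time = 38
  J5 runs 2 units, time = 40
  J1 runs 2 units, time = 42
  J5 runs 2 units, time = 44
  J1 runs 2 units, time = 46
Finish times: [46, 34, 36, 38, 44]
Average turnaround = 198/5 = 39.6

39.6


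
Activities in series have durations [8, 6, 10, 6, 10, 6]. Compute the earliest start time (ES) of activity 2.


Activity 2 starts after activities 1 through 1 complete.
Predecessor durations: [8]
ES = 8 = 8

8


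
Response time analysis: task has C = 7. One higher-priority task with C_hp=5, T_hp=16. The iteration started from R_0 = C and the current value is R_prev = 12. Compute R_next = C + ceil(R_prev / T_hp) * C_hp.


R_next = C + ceil(R_prev / T_hp) * C_hp
ceil(12 / 16) = ceil(0.75) = 1
Interference = 1 * 5 = 5
R_next = 7 + 5 = 12
R_next = R_prev, so the iteration has converged (response time = 12).

12


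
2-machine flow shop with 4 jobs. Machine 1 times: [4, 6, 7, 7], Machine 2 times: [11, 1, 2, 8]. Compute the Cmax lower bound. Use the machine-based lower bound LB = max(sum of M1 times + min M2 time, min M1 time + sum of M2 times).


LB1 = sum(M1 times) + min(M2 times) = 24 + 1 = 25
LB2 = min(M1 times) + sum(M2 times) = 4 + 22 = 26
Lower bound = max(LB1, LB2) = max(25, 26) = 26

26


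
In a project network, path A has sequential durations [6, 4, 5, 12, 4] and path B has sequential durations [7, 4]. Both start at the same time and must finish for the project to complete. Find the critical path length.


Path A total = 6 + 4 + 5 + 12 + 4 = 31
Path B total = 7 + 4 = 11
Critical path = longest path = max(31, 11) = 31

31


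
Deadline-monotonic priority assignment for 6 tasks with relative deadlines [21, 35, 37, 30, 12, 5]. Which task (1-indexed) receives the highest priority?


Sort tasks by relative deadline (ascending):
  Task 6: deadline = 5
  Task 5: deadline = 12
  Task 1: deadline = 21
  Task 4: deadline = 30
  Task 2: deadline = 35
  Task 3: deadline = 37
Priority order (highest first): [6, 5, 1, 4, 2, 3]
Highest priority task = 6

6


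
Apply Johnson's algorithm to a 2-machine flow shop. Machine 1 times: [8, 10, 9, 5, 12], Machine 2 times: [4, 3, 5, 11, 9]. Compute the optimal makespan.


Apply Johnson's rule:
  Group 1 (a <= b): [(4, 5, 11)]
  Group 2 (a > b): [(5, 12, 9), (3, 9, 5), (1, 8, 4), (2, 10, 3)]
Optimal job order: [4, 5, 3, 1, 2]
Schedule:
  Job 4: M1 done at 5, M2 done at 16
  Job 5: M1 done at 17, M2 done at 26
  Job 3: M1 done at 26, M2 done at 31
  Job 1: M1 done at 34, M2 done at 38
  Job 2: M1 done at 44, M2 done at 47
Makespan = 47

47


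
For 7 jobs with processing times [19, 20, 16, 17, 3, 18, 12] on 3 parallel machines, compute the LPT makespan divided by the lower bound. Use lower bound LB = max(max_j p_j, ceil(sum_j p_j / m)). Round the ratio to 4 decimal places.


LPT order: [20, 19, 18, 17, 16, 12, 3]
Machine loads after assignment: [35, 35, 35]
LPT makespan = 35
Lower bound = max(max_job, ceil(total/3)) = max(20, 35) = 35
Ratio = 35 / 35 = 1.0

1.0


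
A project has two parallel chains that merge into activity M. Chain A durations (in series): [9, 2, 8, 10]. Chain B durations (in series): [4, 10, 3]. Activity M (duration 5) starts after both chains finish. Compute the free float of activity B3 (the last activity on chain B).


ES(B3) = sum of predecessors on chain B = 14
EF(B3) = ES + duration = 14 + 3 = 17
Successor of B3 is M. ES(M) = max(sum(A), sum(B)) = max(29, 17) = 29
Free float = ES(successor) - EF(current) = 29 - 17 = 12

12


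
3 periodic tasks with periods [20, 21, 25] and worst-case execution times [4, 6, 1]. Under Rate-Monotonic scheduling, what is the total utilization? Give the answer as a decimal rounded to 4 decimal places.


Compute individual utilizations (exact fractions):
  Task 1: C/T = 4/20 = 1/5 (approx. 0.2)
  Task 2: C/T = 6/21 = 2/7 (approx. 0.2857)
  Task 3: C/T = 1/25 (approx. 0.04)
Total utilization U = 1/5 + 2/7 + 1/25 = 92/175
Rounded to 4 decimal places: U = 0.5257
RM (Liu & Layland) bound for 3 tasks = 0.779763; compare with U = 92/175 (approx. 0.525714)
U <= bound, so schedulable by RM sufficient condition.

0.5257


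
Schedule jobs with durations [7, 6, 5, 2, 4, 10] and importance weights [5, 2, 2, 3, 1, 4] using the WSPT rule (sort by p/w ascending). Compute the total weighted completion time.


Compute p/w ratios and sort ascending (WSPT): [(2, 3), (7, 5), (5, 2), (10, 4), (6, 2), (4, 1)]
Compute weighted completion times:
  Job (p=2,w=3): C=2, w*C=3*2=6
  Job (p=7,w=5): C=9, w*C=5*9=45
  Job (p=5,w=2): C=14, w*C=2*14=28
  Job (p=10,w=4): C=24, w*C=4*24=96
  Job (p=6,w=2): C=30, w*C=2*30=60
  Job (p=4,w=1): C=34, w*C=1*34=34
Total weighted completion time = 269

269


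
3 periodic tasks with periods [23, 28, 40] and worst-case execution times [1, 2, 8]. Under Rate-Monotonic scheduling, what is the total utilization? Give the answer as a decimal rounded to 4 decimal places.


Compute individual utilizations (exact fractions):
  Task 1: C/T = 1/23 (approx. 0.0435)
  Task 2: C/T = 2/28 = 1/14 (approx. 0.0714)
  Task 3: C/T = 8/40 = 1/5 (approx. 0.2)
Total utilization U = 1/23 + 1/14 + 1/5 = 507/1610
Rounded to 4 decimal places: U = 0.3149
RM (Liu & Layland) bound for 3 tasks = 0.779763; compare with U = 507/1610 (approx. 0.314907)
U <= bound, so schedulable by RM sufficient condition.

0.3149


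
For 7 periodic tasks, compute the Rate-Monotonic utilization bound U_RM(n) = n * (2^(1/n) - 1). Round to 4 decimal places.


Compute 2^(1/7) = 1.1040895137
Subtract 1: 1.1040895137 - 1 = 0.1040895137
Multiply by n: 7 * 0.1040895137 = 0.7286265959
Round to 4 dp: 0.7286

0.7286


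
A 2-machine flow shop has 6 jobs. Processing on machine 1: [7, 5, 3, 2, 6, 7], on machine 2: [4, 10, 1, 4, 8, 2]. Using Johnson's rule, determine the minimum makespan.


Apply Johnson's rule:
  Group 1 (a <= b): [(4, 2, 4), (2, 5, 10), (5, 6, 8)]
  Group 2 (a > b): [(1, 7, 4), (6, 7, 2), (3, 3, 1)]
Optimal job order: [4, 2, 5, 1, 6, 3]
Schedule:
  Job 4: M1 done at 2, M2 done at 6
  Job 2: M1 done at 7, M2 done at 17
  Job 5: M1 done at 13, M2 done at 25
  Job 1: M1 done at 20, M2 done at 29
  Job 6: M1 done at 27, M2 done at 31
  Job 3: M1 done at 30, M2 done at 32
Makespan = 32

32


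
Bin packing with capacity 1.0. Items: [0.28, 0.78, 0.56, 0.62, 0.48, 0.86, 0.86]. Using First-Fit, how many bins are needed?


Place items sequentially using First-Fit:
  Item 0.28 -> new Bin 1
  Item 0.78 -> new Bin 2
  Item 0.56 -> Bin 1 (now 0.84)
  Item 0.62 -> new Bin 3
  Item 0.48 -> new Bin 4
  Item 0.86 -> new Bin 5
  Item 0.86 -> new Bin 6
Total bins used = 6

6


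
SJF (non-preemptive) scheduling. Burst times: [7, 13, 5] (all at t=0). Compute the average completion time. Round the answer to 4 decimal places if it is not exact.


SJF order (ascending): [5, 7, 13]
Completion times:
  Job 1: burst=5, C=5
  Job 2: burst=7, C=12
  Job 3: burst=13, C=25
Average completion = 42/3 = 14.0

14.0


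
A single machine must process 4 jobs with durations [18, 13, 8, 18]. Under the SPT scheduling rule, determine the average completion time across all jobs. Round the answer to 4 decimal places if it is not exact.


Sort jobs by processing time (SPT order): [8, 13, 18, 18]
Compute completion times sequentially:
  Job 1: processing = 8, completes at 8
  Job 2: processing = 13, completes at 21
  Job 3: processing = 18, completes at 39
  Job 4: processing = 18, completes at 57
Sum of completion times = 125
Average completion time = 125/4 = 31.25

31.25


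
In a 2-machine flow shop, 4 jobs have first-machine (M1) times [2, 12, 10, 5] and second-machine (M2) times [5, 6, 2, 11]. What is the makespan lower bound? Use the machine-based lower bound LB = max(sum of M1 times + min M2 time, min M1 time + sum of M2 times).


LB1 = sum(M1 times) + min(M2 times) = 29 + 2 = 31
LB2 = min(M1 times) + sum(M2 times) = 2 + 24 = 26
Lower bound = max(LB1, LB2) = max(31, 26) = 31

31


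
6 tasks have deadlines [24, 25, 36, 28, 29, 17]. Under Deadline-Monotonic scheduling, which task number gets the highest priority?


Sort tasks by relative deadline (ascending):
  Task 6: deadline = 17
  Task 1: deadline = 24
  Task 2: deadline = 25
  Task 4: deadline = 28
  Task 5: deadline = 29
  Task 3: deadline = 36
Priority order (highest first): [6, 1, 2, 4, 5, 3]
Highest priority task = 6

6


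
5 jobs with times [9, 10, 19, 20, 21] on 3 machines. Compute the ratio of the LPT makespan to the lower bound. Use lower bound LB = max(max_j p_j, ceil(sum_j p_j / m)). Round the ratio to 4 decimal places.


LPT order: [21, 20, 19, 10, 9]
Machine loads after assignment: [21, 29, 29]
LPT makespan = 29
Lower bound = max(max_job, ceil(total/3)) = max(21, 27) = 27
Ratio = 29 / 27 = 1.0741

1.0741


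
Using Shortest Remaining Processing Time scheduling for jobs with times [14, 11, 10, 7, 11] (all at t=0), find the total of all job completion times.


Since all jobs arrive at t=0, SRPT equals SPT ordering.
SPT order: [7, 10, 11, 11, 14]
Completion times:
  Job 1: p=7, C=7
  Job 2: p=10, C=17
  Job 3: p=11, C=28
  Job 4: p=11, C=39
  Job 5: p=14, C=53
Total completion time = 7 + 17 + 28 + 39 + 53 = 144

144


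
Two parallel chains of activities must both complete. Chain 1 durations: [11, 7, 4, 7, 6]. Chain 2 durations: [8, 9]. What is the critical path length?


Path A total = 11 + 7 + 4 + 7 + 6 = 35
Path B total = 8 + 9 = 17
Critical path = longest path = max(35, 17) = 35

35


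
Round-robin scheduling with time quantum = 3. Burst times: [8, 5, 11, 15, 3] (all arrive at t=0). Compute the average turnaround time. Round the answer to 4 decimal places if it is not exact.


Time quantum = 3
Execution trace:
  J1 runs 3 units, time = 3
  J2 runs 3 units, time = 6
  J3 runs 3 units, time = 9
  J4 runs 3 units, time = 12
  J5 runs 3 units, time = 15
  J1 runs 3 units, time = 18
  J2 runs 2 units, time = 20
  J3 runs 3 units, time = 23
  J4 runs 3 units, time = 26
  J1 runs 2 units, time = 28
  J3 runs 3 units, time = 31
  J4 runs 3 units, time = 34
  J3 runs 2 units, time = 36
  J4 runs 3 units, time = 39
  J4 runs 3 units, time = 42
Finish times: [28, 20, 36, 42, 15]
Average turnaround = 141/5 = 28.2

28.2


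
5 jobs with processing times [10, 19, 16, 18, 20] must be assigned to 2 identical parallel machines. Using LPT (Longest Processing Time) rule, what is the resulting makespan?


Sort jobs in decreasing order (LPT): [20, 19, 18, 16, 10]
Assign each job to the least loaded machine:
  Machine 1: jobs [20, 16, 10], load = 46
  Machine 2: jobs [19, 18], load = 37
Makespan = max load = 46

46


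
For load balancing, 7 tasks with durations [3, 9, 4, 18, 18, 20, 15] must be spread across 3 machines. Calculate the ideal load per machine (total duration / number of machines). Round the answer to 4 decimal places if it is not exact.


Total processing time = 3 + 9 + 4 + 18 + 18 + 20 + 15 = 87
Number of machines = 3
Ideal balanced load = 87 / 3 = 29.0

29.0


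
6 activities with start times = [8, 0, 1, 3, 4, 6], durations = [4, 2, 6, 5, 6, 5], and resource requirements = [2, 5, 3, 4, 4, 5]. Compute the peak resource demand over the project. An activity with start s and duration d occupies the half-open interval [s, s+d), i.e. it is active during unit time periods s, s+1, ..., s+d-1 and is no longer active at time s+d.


Each activity i is active on [start_i, start_i + duration_i).
Compute total resource usage per time slot:
  t=0: active resources = [5], total = 5
  t=1: active resources = [5, 3], total = 8
  t=2: active resources = [3], total = 3
  t=3: active resources = [3, 4], total = 7
  t=4: active resources = [3, 4, 4], total = 11
  t=5: active resources = [3, 4, 4], total = 11
  t=6: active resources = [3, 4, 4, 5], total = 16
  t=7: active resources = [4, 4, 5], total = 13
  t=8: active resources = [2, 4, 5], total = 11
  t=9: active resources = [2, 4, 5], total = 11
  t=10: active resources = [2, 5], total = 7
  t=11: active resources = [2], total = 2
Peak resource demand = 16

16


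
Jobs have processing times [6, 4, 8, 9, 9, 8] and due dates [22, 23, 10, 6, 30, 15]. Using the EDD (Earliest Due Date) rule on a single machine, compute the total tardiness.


Sort by due date (EDD order): [(9, 6), (8, 10), (8, 15), (6, 22), (4, 23), (9, 30)]
Compute completion times and tardiness:
  Job 1: p=9, d=6, C=9, tardiness=max(0,9-6)=3
  Job 2: p=8, d=10, C=17, tardiness=max(0,17-10)=7
  Job 3: p=8, d=15, C=25, tardiness=max(0,25-15)=10
  Job 4: p=6, d=22, C=31, tardiness=max(0,31-22)=9
  Job 5: p=4, d=23, C=35, tardiness=max(0,35-23)=12
  Job 6: p=9, d=30, C=44, tardiness=max(0,44-30)=14
Total tardiness = 55

55


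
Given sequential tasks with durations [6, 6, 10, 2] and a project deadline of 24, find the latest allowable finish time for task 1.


LF(activity 1) = deadline - sum of successor durations
Successors: activities 2 through 4 with durations [6, 10, 2]
Sum of successor durations = 18
LF = 24 - 18 = 6

6


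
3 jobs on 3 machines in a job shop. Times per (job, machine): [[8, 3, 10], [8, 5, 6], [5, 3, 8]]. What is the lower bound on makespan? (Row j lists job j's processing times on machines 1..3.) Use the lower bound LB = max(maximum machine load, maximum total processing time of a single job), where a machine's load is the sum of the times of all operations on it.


Machine loads:
  Machine 1: 8 + 8 + 5 = 21
  Machine 2: 3 + 5 + 3 = 11
  Machine 3: 10 + 6 + 8 = 24
Max machine load = 24
Job totals:
  Job 1: 21
  Job 2: 19
  Job 3: 16
Max job total = 21
Lower bound = max(24, 21) = 24

24


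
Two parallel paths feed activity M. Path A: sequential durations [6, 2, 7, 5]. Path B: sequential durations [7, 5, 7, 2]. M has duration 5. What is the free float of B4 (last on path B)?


ES(B4) = sum of predecessors on chain B = 19
EF(B4) = ES + duration = 19 + 2 = 21
Successor of B4 is M. ES(M) = max(sum(A), sum(B)) = max(20, 21) = 21
Free float = ES(successor) - EF(current) = 21 - 21 = 0

0


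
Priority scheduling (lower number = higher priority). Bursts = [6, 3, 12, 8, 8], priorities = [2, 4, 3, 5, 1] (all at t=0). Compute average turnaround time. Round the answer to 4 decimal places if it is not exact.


Sort by priority (ascending = highest first):
Order: [(1, 8), (2, 6), (3, 12), (4, 3), (5, 8)]
Completion times:
  Priority 1, burst=8, C=8
  Priority 2, burst=6, C=14
  Priority 3, burst=12, C=26
  Priority 4, burst=3, C=29
  Priority 5, burst=8, C=37
Average turnaround = 114/5 = 22.8

22.8


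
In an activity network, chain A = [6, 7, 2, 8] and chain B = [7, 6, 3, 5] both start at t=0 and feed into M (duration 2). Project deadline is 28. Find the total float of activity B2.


Forward pass: ES(B2) = sum of predecessors on chain B = 7
EF = ES + duration = 7 + 6 = 13
Backward pass: LF(M) = deadline = 28; LS(M) = 28 - 2 = 26
LF(B2) = LS(M) - sum(successors on chain B) = 26 - 8 = 18
LS = LF - duration = 18 - 6 = 12
Total float = LS - ES = 12 - 7 = 5

5


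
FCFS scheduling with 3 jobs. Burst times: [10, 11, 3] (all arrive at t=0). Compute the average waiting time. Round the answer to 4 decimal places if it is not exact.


FCFS order (as given): [10, 11, 3]
Waiting times:
  Job 1: wait = 0
  Job 2: wait = 10
  Job 3: wait = 21
Sum of waiting times = 31
Average waiting time = 31/3 = 10.3333

10.3333


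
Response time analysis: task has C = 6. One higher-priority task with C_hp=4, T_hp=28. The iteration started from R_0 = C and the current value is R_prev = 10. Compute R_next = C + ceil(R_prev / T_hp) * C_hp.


R_next = C + ceil(R_prev / T_hp) * C_hp
ceil(10 / 28) = ceil(0.3571) = 1
Interference = 1 * 4 = 4
R_next = 6 + 4 = 10
R_next = R_prev, so the iteration has converged (response time = 10).

10


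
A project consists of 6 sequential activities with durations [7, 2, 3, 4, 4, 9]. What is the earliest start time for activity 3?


Activity 3 starts after activities 1 through 2 complete.
Predecessor durations: [7, 2]
ES = 7 + 2 = 9

9


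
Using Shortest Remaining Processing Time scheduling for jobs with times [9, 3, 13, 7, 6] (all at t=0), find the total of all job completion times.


Since all jobs arrive at t=0, SRPT equals SPT ordering.
SPT order: [3, 6, 7, 9, 13]
Completion times:
  Job 1: p=3, C=3
  Job 2: p=6, C=9
  Job 3: p=7, C=16
  Job 4: p=9, C=25
  Job 5: p=13, C=38
Total completion time = 3 + 9 + 16 + 25 + 38 = 91

91


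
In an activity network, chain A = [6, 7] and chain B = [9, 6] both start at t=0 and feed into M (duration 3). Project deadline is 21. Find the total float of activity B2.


Forward pass: ES(B2) = sum of predecessors on chain B = 9
EF = ES + duration = 9 + 6 = 15
Backward pass: LF(M) = deadline = 21; LS(M) = 21 - 3 = 18
LF(B2) = LS(M) - sum(successors on chain B) = 18 - 0 = 18
LS = LF - duration = 18 - 6 = 12
Total float = LS - ES = 12 - 9 = 3

3


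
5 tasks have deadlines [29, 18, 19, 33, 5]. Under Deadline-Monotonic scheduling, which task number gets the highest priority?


Sort tasks by relative deadline (ascending):
  Task 5: deadline = 5
  Task 2: deadline = 18
  Task 3: deadline = 19
  Task 1: deadline = 29
  Task 4: deadline = 33
Priority order (highest first): [5, 2, 3, 1, 4]
Highest priority task = 5

5


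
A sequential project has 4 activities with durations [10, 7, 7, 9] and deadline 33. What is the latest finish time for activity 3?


LF(activity 3) = deadline - sum of successor durations
Successors: activities 4 through 4 with durations [9]
Sum of successor durations = 9
LF = 33 - 9 = 24

24


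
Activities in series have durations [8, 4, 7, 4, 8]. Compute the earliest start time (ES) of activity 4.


Activity 4 starts after activities 1 through 3 complete.
Predecessor durations: [8, 4, 7]
ES = 8 + 4 + 7 = 19

19


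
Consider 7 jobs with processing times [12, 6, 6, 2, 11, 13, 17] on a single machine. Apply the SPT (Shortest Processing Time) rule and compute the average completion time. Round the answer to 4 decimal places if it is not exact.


Sort jobs by processing time (SPT order): [2, 6, 6, 11, 12, 13, 17]
Compute completion times sequentially:
  Job 1: processing = 2, completes at 2
  Job 2: processing = 6, completes at 8
  Job 3: processing = 6, completes at 14
  Job 4: processing = 11, completes at 25
  Job 5: processing = 12, completes at 37
  Job 6: processing = 13, completes at 50
  Job 7: processing = 17, completes at 67
Sum of completion times = 203
Average completion time = 203/7 = 29.0

29.0


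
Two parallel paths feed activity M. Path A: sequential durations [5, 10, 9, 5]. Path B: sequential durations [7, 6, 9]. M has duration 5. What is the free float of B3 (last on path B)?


ES(B3) = sum of predecessors on chain B = 13
EF(B3) = ES + duration = 13 + 9 = 22
Successor of B3 is M. ES(M) = max(sum(A), sum(B)) = max(29, 22) = 29
Free float = ES(successor) - EF(current) = 29 - 22 = 7

7


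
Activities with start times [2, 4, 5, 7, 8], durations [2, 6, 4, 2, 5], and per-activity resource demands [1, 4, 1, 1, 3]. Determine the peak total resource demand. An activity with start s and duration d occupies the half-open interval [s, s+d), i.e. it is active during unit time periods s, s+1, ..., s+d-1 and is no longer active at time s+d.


Each activity i is active on [start_i, start_i + duration_i).
Compute total resource usage per time slot:
  t=0: active resources = [], total = 0
  t=1: active resources = [], total = 0
  t=2: active resources = [1], total = 1
  t=3: active resources = [1], total = 1
  t=4: active resources = [4], total = 4
  t=5: active resources = [4, 1], total = 5
  t=6: active resources = [4, 1], total = 5
  t=7: active resources = [4, 1, 1], total = 6
  t=8: active resources = [4, 1, 1, 3], total = 9
  t=9: active resources = [4, 3], total = 7
  t=10: active resources = [3], total = 3
  t=11: active resources = [3], total = 3
  t=12: active resources = [3], total = 3
Peak resource demand = 9

9


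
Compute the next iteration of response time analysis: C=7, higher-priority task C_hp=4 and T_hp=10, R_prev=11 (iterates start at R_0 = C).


R_next = C + ceil(R_prev / T_hp) * C_hp
ceil(11 / 10) = ceil(1.1) = 2
Interference = 2 * 4 = 8
R_next = 7 + 8 = 15

15


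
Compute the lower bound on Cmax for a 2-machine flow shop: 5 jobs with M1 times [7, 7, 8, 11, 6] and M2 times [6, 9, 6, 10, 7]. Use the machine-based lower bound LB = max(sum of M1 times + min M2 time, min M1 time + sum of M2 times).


LB1 = sum(M1 times) + min(M2 times) = 39 + 6 = 45
LB2 = min(M1 times) + sum(M2 times) = 6 + 38 = 44
Lower bound = max(LB1, LB2) = max(45, 44) = 45

45


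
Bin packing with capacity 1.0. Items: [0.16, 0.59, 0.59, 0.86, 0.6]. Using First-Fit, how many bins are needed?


Place items sequentially using First-Fit:
  Item 0.16 -> new Bin 1
  Item 0.59 -> Bin 1 (now 0.75)
  Item 0.59 -> new Bin 2
  Item 0.86 -> new Bin 3
  Item 0.6 -> new Bin 4
Total bins used = 4

4


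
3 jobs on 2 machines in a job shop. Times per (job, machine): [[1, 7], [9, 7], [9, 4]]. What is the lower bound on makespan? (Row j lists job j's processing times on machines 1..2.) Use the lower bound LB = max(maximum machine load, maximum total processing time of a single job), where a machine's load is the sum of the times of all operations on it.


Machine loads:
  Machine 1: 1 + 9 + 9 = 19
  Machine 2: 7 + 7 + 4 = 18
Max machine load = 19
Job totals:
  Job 1: 8
  Job 2: 16
  Job 3: 13
Max job total = 16
Lower bound = max(19, 16) = 19

19


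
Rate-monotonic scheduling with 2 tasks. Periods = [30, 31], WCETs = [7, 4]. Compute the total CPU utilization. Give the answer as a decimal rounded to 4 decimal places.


Compute individual utilizations (exact fractions):
  Task 1: C/T = 7/30 (approx. 0.2333)
  Task 2: C/T = 4/31 (approx. 0.129)
Total utilization U = 7/30 + 4/31 = 337/930
Rounded to 4 decimal places: U = 0.3624
RM (Liu & Layland) bound for 2 tasks = 0.828427; compare with U = 337/930 (approx. 0.362366)
U <= bound, so schedulable by RM sufficient condition.

0.3624


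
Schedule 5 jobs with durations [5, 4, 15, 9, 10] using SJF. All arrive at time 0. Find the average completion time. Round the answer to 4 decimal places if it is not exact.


SJF order (ascending): [4, 5, 9, 10, 15]
Completion times:
  Job 1: burst=4, C=4
  Job 2: burst=5, C=9
  Job 3: burst=9, C=18
  Job 4: burst=10, C=28
  Job 5: burst=15, C=43
Average completion = 102/5 = 20.4

20.4


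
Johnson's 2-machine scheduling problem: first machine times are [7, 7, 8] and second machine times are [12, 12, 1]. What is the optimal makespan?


Apply Johnson's rule:
  Group 1 (a <= b): [(1, 7, 12), (2, 7, 12)]
  Group 2 (a > b): [(3, 8, 1)]
Optimal job order: [1, 2, 3]
Schedule:
  Job 1: M1 done at 7, M2 done at 19
  Job 2: M1 done at 14, M2 done at 31
  Job 3: M1 done at 22, M2 done at 32
Makespan = 32

32


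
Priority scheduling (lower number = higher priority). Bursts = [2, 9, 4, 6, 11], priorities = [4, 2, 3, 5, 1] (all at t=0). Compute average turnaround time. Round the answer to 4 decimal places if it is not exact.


Sort by priority (ascending = highest first):
Order: [(1, 11), (2, 9), (3, 4), (4, 2), (5, 6)]
Completion times:
  Priority 1, burst=11, C=11
  Priority 2, burst=9, C=20
  Priority 3, burst=4, C=24
  Priority 4, burst=2, C=26
  Priority 5, burst=6, C=32
Average turnaround = 113/5 = 22.6

22.6


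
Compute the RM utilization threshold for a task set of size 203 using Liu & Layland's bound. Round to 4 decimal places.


Compute 2^(1/203) = 1.0034203542
Subtract 1: 1.0034203542 - 1 = 0.0034203542
Multiply by n: 203 * 0.0034203542 = 0.6943319026
Round to 4 dp: 0.6943

0.6943


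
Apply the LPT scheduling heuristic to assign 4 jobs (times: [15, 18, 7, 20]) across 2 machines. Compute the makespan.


Sort jobs in decreasing order (LPT): [20, 18, 15, 7]
Assign each job to the least loaded machine:
  Machine 1: jobs [20, 7], load = 27
  Machine 2: jobs [18, 15], load = 33
Makespan = max load = 33

33


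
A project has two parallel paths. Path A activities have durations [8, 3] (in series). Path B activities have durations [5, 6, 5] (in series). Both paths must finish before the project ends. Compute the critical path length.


Path A total = 8 + 3 = 11
Path B total = 5 + 6 + 5 = 16
Critical path = longest path = max(11, 16) = 16

16


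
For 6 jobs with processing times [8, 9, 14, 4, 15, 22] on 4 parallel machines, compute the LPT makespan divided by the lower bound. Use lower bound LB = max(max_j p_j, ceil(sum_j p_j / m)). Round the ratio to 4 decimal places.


LPT order: [22, 15, 14, 9, 8, 4]
Machine loads after assignment: [22, 15, 18, 17]
LPT makespan = 22
Lower bound = max(max_job, ceil(total/4)) = max(22, 18) = 22
Ratio = 22 / 22 = 1.0

1.0


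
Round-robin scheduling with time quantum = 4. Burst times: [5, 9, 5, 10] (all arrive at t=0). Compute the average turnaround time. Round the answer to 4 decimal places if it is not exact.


Time quantum = 4
Execution trace:
  J1 runs 4 units, time = 4
  J2 runs 4 units, time = 8
  J3 runs 4 units, time = 12
  J4 runs 4 units, time = 16
  J1 runs 1 units, time = 17
  J2 runs 4 units, time = 21
  J3 runs 1 units, time = 22
  J4 runs 4 units, time = 26
  J2 runs 1 units, time = 27
  J4 runs 2 units, time = 29
Finish times: [17, 27, 22, 29]
Average turnaround = 95/4 = 23.75

23.75


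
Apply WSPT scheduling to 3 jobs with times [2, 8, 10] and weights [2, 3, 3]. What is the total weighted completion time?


Compute p/w ratios and sort ascending (WSPT): [(2, 2), (8, 3), (10, 3)]
Compute weighted completion times:
  Job (p=2,w=2): C=2, w*C=2*2=4
  Job (p=8,w=3): C=10, w*C=3*10=30
  Job (p=10,w=3): C=20, w*C=3*20=60
Total weighted completion time = 94

94


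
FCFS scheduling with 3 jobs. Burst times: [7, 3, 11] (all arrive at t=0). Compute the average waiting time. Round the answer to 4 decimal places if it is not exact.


FCFS order (as given): [7, 3, 11]
Waiting times:
  Job 1: wait = 0
  Job 2: wait = 7
  Job 3: wait = 10
Sum of waiting times = 17
Average waiting time = 17/3 = 5.6667

5.6667


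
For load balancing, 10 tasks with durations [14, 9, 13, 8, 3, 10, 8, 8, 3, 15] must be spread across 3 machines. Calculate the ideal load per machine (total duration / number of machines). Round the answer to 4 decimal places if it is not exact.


Total processing time = 14 + 9 + 13 + 8 + 3 + 10 + 8 + 8 + 3 + 15 = 91
Number of machines = 3
Ideal balanced load = 91 / 3 = 30.3333

30.3333


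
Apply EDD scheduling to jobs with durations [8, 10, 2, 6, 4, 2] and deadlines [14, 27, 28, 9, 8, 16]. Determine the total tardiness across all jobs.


Sort by due date (EDD order): [(4, 8), (6, 9), (8, 14), (2, 16), (10, 27), (2, 28)]
Compute completion times and tardiness:
  Job 1: p=4, d=8, C=4, tardiness=max(0,4-8)=0
  Job 2: p=6, d=9, C=10, tardiness=max(0,10-9)=1
  Job 3: p=8, d=14, C=18, tardiness=max(0,18-14)=4
  Job 4: p=2, d=16, C=20, tardiness=max(0,20-16)=4
  Job 5: p=10, d=27, C=30, tardiness=max(0,30-27)=3
  Job 6: p=2, d=28, C=32, tardiness=max(0,32-28)=4
Total tardiness = 16

16


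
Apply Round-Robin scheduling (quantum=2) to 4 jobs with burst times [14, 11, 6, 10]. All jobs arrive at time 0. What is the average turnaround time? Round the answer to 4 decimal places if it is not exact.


Time quantum = 2
Execution trace:
  J1 runs 2 units, time = 2
  J2 runs 2 units, time = 4
  J3 runs 2 units, time = 6
  J4 runs 2 units, time = 8
  J1 runs 2 units, time = 10
  J2 runs 2 units, time = 12
  J3 runs 2 units, time = 14
  J4 runs 2 units, time = 16
  J1 runs 2 units, time = 18
  J2 runs 2 units, time = 20
  J3 runs 2 units, time = 22
  J4 runs 2 units, time = 24
  J1 runs 2 units, time = 26
  J2 runs 2 units, time = 28
  J4 runs 2 units, time = 30
  J1 runs 2 units, time = 32
  J2 runs 2 units, time = 34
  J4 runs 2 units, time = 36
  J1 runs 2 units, time = 38
  J2 runs 1 units, time = 39
  J1 runs 2 units, time = 41
Finish times: [41, 39, 22, 36]
Average turnaround = 138/4 = 34.5

34.5


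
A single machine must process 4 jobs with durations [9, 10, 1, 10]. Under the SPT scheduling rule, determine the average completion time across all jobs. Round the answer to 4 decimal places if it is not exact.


Sort jobs by processing time (SPT order): [1, 9, 10, 10]
Compute completion times sequentially:
  Job 1: processing = 1, completes at 1
  Job 2: processing = 9, completes at 10
  Job 3: processing = 10, completes at 20
  Job 4: processing = 10, completes at 30
Sum of completion times = 61
Average completion time = 61/4 = 15.25

15.25


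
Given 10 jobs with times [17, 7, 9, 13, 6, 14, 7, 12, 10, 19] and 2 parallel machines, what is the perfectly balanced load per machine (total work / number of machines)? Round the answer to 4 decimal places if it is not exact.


Total processing time = 17 + 7 + 9 + 13 + 6 + 14 + 7 + 12 + 10 + 19 = 114
Number of machines = 2
Ideal balanced load = 114 / 2 = 57.0

57.0


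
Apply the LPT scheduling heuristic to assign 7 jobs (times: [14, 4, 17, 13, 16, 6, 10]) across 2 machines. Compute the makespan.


Sort jobs in decreasing order (LPT): [17, 16, 14, 13, 10, 6, 4]
Assign each job to the least loaded machine:
  Machine 1: jobs [17, 13, 10], load = 40
  Machine 2: jobs [16, 14, 6, 4], load = 40
Makespan = max load = 40

40


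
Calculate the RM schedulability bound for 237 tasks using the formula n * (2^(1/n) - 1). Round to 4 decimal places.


Compute 2^(1/237) = 1.0029289527
Subtract 1: 1.0029289527 - 1 = 0.0029289527
Multiply by n: 237 * 0.0029289527 = 0.6941617899
Round to 4 dp: 0.6942

0.6942


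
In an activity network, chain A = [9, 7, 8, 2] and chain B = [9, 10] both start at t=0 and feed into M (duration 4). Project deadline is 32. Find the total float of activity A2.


Forward pass: ES(A2) = sum of predecessors on chain A = 9
EF = ES + duration = 9 + 7 = 16
Backward pass: LF(M) = deadline = 32; LS(M) = 32 - 4 = 28
LF(A2) = LS(M) - sum(successors on chain A) = 28 - 10 = 18
LS = LF - duration = 18 - 7 = 11
Total float = LS - ES = 11 - 9 = 2

2


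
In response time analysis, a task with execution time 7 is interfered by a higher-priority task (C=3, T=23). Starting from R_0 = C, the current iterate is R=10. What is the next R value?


R_next = C + ceil(R_prev / T_hp) * C_hp
ceil(10 / 23) = ceil(0.4348) = 1
Interference = 1 * 3 = 3
R_next = 7 + 3 = 10
R_next = R_prev, so the iteration has converged (response time = 10).

10


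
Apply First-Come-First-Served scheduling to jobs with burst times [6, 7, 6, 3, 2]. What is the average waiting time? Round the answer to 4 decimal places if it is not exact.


FCFS order (as given): [6, 7, 6, 3, 2]
Waiting times:
  Job 1: wait = 0
  Job 2: wait = 6
  Job 3: wait = 13
  Job 4: wait = 19
  Job 5: wait = 22
Sum of waiting times = 60
Average waiting time = 60/5 = 12.0

12.0


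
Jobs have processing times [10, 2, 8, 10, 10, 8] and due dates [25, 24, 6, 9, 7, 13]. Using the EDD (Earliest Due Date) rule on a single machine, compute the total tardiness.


Sort by due date (EDD order): [(8, 6), (10, 7), (10, 9), (8, 13), (2, 24), (10, 25)]
Compute completion times and tardiness:
  Job 1: p=8, d=6, C=8, tardiness=max(0,8-6)=2
  Job 2: p=10, d=7, C=18, tardiness=max(0,18-7)=11
  Job 3: p=10, d=9, C=28, tardiness=max(0,28-9)=19
  Job 4: p=8, d=13, C=36, tardiness=max(0,36-13)=23
  Job 5: p=2, d=24, C=38, tardiness=max(0,38-24)=14
  Job 6: p=10, d=25, C=48, tardiness=max(0,48-25)=23
Total tardiness = 92

92


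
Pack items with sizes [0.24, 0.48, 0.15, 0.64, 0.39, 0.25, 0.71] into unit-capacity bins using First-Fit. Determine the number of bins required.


Place items sequentially using First-Fit:
  Item 0.24 -> new Bin 1
  Item 0.48 -> Bin 1 (now 0.72)
  Item 0.15 -> Bin 1 (now 0.87)
  Item 0.64 -> new Bin 2
  Item 0.39 -> new Bin 3
  Item 0.25 -> Bin 2 (now 0.89)
  Item 0.71 -> new Bin 4
Total bins used = 4

4


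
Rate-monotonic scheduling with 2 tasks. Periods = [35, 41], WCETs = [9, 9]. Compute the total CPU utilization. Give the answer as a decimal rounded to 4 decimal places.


Compute individual utilizations (exact fractions):
  Task 1: C/T = 9/35 (approx. 0.2571)
  Task 2: C/T = 9/41 (approx. 0.2195)
Total utilization U = 9/35 + 9/41 = 684/1435
Rounded to 4 decimal places: U = 0.4767
RM (Liu & Layland) bound for 2 tasks = 0.828427; compare with U = 684/1435 (approx. 0.476655)
U <= bound, so schedulable by RM sufficient condition.

0.4767


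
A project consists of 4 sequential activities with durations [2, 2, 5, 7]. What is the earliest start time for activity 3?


Activity 3 starts after activities 1 through 2 complete.
Predecessor durations: [2, 2]
ES = 2 + 2 = 4

4


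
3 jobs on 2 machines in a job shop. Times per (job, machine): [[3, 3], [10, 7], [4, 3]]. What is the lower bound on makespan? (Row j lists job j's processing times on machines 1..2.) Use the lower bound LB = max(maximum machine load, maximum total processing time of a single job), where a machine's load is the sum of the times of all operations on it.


Machine loads:
  Machine 1: 3 + 10 + 4 = 17
  Machine 2: 3 + 7 + 3 = 13
Max machine load = 17
Job totals:
  Job 1: 6
  Job 2: 17
  Job 3: 7
Max job total = 17
Lower bound = max(17, 17) = 17

17


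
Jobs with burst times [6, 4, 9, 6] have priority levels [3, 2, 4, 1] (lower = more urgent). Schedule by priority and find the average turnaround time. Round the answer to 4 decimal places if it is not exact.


Sort by priority (ascending = highest first):
Order: [(1, 6), (2, 4), (3, 6), (4, 9)]
Completion times:
  Priority 1, burst=6, C=6
  Priority 2, burst=4, C=10
  Priority 3, burst=6, C=16
  Priority 4, burst=9, C=25
Average turnaround = 57/4 = 14.25

14.25


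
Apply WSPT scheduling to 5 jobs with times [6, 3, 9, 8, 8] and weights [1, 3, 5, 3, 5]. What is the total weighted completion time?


Compute p/w ratios and sort ascending (WSPT): [(3, 3), (8, 5), (9, 5), (8, 3), (6, 1)]
Compute weighted completion times:
  Job (p=3,w=3): C=3, w*C=3*3=9
  Job (p=8,w=5): C=11, w*C=5*11=55
  Job (p=9,w=5): C=20, w*C=5*20=100
  Job (p=8,w=3): C=28, w*C=3*28=84
  Job (p=6,w=1): C=34, w*C=1*34=34
Total weighted completion time = 282

282


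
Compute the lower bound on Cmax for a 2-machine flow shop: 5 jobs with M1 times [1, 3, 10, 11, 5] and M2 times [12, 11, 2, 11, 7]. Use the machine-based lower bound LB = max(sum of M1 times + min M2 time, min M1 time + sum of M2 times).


LB1 = sum(M1 times) + min(M2 times) = 30 + 2 = 32
LB2 = min(M1 times) + sum(M2 times) = 1 + 43 = 44
Lower bound = max(LB1, LB2) = max(32, 44) = 44

44


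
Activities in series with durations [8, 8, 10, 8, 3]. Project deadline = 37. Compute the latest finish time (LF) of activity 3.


LF(activity 3) = deadline - sum of successor durations
Successors: activities 4 through 5 with durations [8, 3]
Sum of successor durations = 11
LF = 37 - 11 = 26

26


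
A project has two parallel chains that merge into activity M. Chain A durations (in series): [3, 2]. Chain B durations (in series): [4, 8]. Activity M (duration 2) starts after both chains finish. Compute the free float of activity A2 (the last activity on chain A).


ES(A2) = sum of predecessors on chain A = 3
EF(A2) = ES + duration = 3 + 2 = 5
Successor of A2 is M. ES(M) = max(sum(A), sum(B)) = max(5, 12) = 12
Free float = ES(successor) - EF(current) = 12 - 5 = 7

7


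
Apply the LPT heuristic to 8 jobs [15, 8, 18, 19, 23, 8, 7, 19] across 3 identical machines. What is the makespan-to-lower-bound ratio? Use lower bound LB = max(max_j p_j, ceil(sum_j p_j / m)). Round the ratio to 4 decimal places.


LPT order: [23, 19, 19, 18, 15, 8, 8, 7]
Machine loads after assignment: [39, 37, 41]
LPT makespan = 41
Lower bound = max(max_job, ceil(total/3)) = max(23, 39) = 39
Ratio = 41 / 39 = 1.0513

1.0513


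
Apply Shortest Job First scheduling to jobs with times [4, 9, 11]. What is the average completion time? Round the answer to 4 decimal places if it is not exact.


SJF order (ascending): [4, 9, 11]
Completion times:
  Job 1: burst=4, C=4
  Job 2: burst=9, C=13
  Job 3: burst=11, C=24
Average completion = 41/3 = 13.6667

13.6667


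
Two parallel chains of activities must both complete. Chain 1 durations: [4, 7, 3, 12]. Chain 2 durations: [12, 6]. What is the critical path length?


Path A total = 4 + 7 + 3 + 12 = 26
Path B total = 12 + 6 = 18
Critical path = longest path = max(26, 18) = 26

26


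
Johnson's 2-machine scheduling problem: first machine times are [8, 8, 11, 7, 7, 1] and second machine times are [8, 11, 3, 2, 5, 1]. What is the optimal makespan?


Apply Johnson's rule:
  Group 1 (a <= b): [(6, 1, 1), (1, 8, 8), (2, 8, 11)]
  Group 2 (a > b): [(5, 7, 5), (3, 11, 3), (4, 7, 2)]
Optimal job order: [6, 1, 2, 5, 3, 4]
Schedule:
  Job 6: M1 done at 1, M2 done at 2
  Job 1: M1 done at 9, M2 done at 17
  Job 2: M1 done at 17, M2 done at 28
  Job 5: M1 done at 24, M2 done at 33
  Job 3: M1 done at 35, M2 done at 38
  Job 4: M1 done at 42, M2 done at 44
Makespan = 44

44


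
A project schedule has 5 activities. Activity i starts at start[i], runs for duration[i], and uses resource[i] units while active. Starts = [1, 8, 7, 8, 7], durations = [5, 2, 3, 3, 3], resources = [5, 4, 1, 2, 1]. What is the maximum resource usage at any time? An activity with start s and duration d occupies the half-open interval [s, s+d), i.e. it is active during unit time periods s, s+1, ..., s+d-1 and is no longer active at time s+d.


Each activity i is active on [start_i, start_i + duration_i).
Compute total resource usage per time slot:
  t=0: active resources = [], total = 0
  t=1: active resources = [5], total = 5
  t=2: active resources = [5], total = 5
  t=3: active resources = [5], total = 5
  t=4: active resources = [5], total = 5
  t=5: active resources = [5], total = 5
  t=6: active resources = [], total = 0
  t=7: active resources = [1, 1], total = 2
  t=8: active resources = [4, 1, 2, 1], total = 8
  t=9: active resources = [4, 1, 2, 1], total = 8
  t=10: active resources = [2], total = 2
Peak resource demand = 8

8
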